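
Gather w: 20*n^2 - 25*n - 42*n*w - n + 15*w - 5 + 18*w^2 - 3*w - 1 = 20*n^2 - 26*n + 18*w^2 + w*(12 - 42*n) - 6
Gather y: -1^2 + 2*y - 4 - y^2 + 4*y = -y^2 + 6*y - 5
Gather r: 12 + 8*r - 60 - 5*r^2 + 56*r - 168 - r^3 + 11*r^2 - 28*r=-r^3 + 6*r^2 + 36*r - 216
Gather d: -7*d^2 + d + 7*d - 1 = -7*d^2 + 8*d - 1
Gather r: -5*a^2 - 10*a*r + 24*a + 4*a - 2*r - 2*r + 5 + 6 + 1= -5*a^2 + 28*a + r*(-10*a - 4) + 12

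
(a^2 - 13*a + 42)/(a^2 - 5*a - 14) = (a - 6)/(a + 2)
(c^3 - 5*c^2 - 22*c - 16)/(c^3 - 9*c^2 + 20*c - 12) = (c^3 - 5*c^2 - 22*c - 16)/(c^3 - 9*c^2 + 20*c - 12)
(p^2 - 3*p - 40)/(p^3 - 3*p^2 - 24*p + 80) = (p - 8)/(p^2 - 8*p + 16)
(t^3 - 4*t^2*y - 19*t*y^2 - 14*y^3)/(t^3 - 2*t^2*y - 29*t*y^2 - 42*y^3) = (t + y)/(t + 3*y)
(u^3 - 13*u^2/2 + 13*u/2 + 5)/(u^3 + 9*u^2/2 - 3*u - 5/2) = (u^2 - 7*u + 10)/(u^2 + 4*u - 5)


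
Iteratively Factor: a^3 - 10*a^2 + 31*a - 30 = (a - 3)*(a^2 - 7*a + 10) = (a - 5)*(a - 3)*(a - 2)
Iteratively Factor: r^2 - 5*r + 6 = (r - 2)*(r - 3)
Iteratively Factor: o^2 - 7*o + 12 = (o - 3)*(o - 4)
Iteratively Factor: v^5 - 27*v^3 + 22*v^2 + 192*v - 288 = (v + 4)*(v^4 - 4*v^3 - 11*v^2 + 66*v - 72) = (v - 3)*(v + 4)*(v^3 - v^2 - 14*v + 24) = (v - 3)^2*(v + 4)*(v^2 + 2*v - 8) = (v - 3)^2*(v + 4)^2*(v - 2)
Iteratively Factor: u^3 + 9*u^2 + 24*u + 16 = (u + 1)*(u^2 + 8*u + 16) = (u + 1)*(u + 4)*(u + 4)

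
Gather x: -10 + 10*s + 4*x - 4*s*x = 10*s + x*(4 - 4*s) - 10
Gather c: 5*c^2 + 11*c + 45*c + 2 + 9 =5*c^2 + 56*c + 11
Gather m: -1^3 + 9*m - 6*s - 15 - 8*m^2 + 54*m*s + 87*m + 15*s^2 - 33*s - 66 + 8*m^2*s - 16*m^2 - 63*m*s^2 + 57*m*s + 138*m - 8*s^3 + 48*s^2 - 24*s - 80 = m^2*(8*s - 24) + m*(-63*s^2 + 111*s + 234) - 8*s^3 + 63*s^2 - 63*s - 162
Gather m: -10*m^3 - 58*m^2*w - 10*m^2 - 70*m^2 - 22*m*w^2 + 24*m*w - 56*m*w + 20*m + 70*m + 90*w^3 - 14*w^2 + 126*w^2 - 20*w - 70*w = -10*m^3 + m^2*(-58*w - 80) + m*(-22*w^2 - 32*w + 90) + 90*w^3 + 112*w^2 - 90*w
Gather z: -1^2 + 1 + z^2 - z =z^2 - z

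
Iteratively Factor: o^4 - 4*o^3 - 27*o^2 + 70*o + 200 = (o - 5)*(o^3 + o^2 - 22*o - 40) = (o - 5)*(o + 2)*(o^2 - o - 20) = (o - 5)^2*(o + 2)*(o + 4)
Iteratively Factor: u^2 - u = (u - 1)*(u)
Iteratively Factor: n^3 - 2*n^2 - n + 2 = (n - 1)*(n^2 - n - 2) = (n - 1)*(n + 1)*(n - 2)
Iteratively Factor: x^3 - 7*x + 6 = (x - 2)*(x^2 + 2*x - 3) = (x - 2)*(x + 3)*(x - 1)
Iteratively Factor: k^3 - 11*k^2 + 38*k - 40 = (k - 2)*(k^2 - 9*k + 20) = (k - 5)*(k - 2)*(k - 4)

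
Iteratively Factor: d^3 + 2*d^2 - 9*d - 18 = (d - 3)*(d^2 + 5*d + 6) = (d - 3)*(d + 3)*(d + 2)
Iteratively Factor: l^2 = (l)*(l)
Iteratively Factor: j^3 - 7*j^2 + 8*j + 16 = (j - 4)*(j^2 - 3*j - 4) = (j - 4)^2*(j + 1)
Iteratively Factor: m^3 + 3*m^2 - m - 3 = (m - 1)*(m^2 + 4*m + 3) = (m - 1)*(m + 3)*(m + 1)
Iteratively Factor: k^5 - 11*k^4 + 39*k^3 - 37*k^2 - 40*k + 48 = (k - 3)*(k^4 - 8*k^3 + 15*k^2 + 8*k - 16) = (k - 4)*(k - 3)*(k^3 - 4*k^2 - k + 4) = (k - 4)*(k - 3)*(k + 1)*(k^2 - 5*k + 4) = (k - 4)^2*(k - 3)*(k + 1)*(k - 1)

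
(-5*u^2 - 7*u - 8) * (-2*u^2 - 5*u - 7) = 10*u^4 + 39*u^3 + 86*u^2 + 89*u + 56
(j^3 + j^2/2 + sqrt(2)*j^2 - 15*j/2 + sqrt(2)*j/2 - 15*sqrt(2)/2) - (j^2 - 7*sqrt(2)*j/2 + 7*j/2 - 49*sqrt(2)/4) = j^3 - j^2/2 + sqrt(2)*j^2 - 11*j + 4*sqrt(2)*j + 19*sqrt(2)/4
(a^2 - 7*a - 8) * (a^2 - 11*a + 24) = a^4 - 18*a^3 + 93*a^2 - 80*a - 192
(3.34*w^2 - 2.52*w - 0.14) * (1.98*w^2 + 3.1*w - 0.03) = 6.6132*w^4 + 5.3644*w^3 - 8.1894*w^2 - 0.3584*w + 0.0042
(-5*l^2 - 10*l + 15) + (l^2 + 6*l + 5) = -4*l^2 - 4*l + 20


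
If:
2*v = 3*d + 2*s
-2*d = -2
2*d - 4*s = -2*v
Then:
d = 1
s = 5/2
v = 4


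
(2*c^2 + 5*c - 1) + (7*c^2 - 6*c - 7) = 9*c^2 - c - 8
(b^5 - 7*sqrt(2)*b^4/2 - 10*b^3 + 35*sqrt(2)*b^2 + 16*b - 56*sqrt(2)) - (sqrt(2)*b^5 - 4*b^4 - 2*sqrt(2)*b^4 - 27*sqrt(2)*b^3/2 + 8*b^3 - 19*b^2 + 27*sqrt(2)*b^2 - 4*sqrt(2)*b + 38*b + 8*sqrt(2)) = -sqrt(2)*b^5 + b^5 - 3*sqrt(2)*b^4/2 + 4*b^4 - 18*b^3 + 27*sqrt(2)*b^3/2 + 8*sqrt(2)*b^2 + 19*b^2 - 22*b + 4*sqrt(2)*b - 64*sqrt(2)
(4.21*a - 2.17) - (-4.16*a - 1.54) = 8.37*a - 0.63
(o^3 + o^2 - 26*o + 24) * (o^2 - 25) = o^5 + o^4 - 51*o^3 - o^2 + 650*o - 600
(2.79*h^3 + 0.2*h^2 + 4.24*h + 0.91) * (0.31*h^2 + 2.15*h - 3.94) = 0.8649*h^5 + 6.0605*h^4 - 9.2482*h^3 + 8.6101*h^2 - 14.7491*h - 3.5854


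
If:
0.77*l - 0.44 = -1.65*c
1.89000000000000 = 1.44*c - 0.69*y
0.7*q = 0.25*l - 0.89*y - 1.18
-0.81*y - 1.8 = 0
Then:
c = 0.25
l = 0.04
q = 1.15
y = -2.22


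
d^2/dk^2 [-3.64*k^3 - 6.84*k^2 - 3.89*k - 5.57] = -21.84*k - 13.68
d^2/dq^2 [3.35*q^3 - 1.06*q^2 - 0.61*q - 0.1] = 20.1*q - 2.12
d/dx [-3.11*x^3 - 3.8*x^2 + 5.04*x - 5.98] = -9.33*x^2 - 7.6*x + 5.04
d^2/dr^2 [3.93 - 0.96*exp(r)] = -0.96*exp(r)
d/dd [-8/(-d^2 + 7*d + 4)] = 8*(7 - 2*d)/(-d^2 + 7*d + 4)^2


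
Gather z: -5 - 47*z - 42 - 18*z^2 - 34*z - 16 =-18*z^2 - 81*z - 63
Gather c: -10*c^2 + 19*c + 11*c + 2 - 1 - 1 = -10*c^2 + 30*c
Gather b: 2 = 2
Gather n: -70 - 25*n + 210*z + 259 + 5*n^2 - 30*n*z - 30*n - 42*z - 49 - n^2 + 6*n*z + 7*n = 4*n^2 + n*(-24*z - 48) + 168*z + 140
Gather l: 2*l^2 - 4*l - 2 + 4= 2*l^2 - 4*l + 2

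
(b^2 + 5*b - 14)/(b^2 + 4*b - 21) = (b - 2)/(b - 3)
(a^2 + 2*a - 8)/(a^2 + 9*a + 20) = (a - 2)/(a + 5)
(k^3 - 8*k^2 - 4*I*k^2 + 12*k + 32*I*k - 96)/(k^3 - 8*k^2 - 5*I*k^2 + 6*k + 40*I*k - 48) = (k + 2*I)/(k + I)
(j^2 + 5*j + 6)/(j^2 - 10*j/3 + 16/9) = 9*(j^2 + 5*j + 6)/(9*j^2 - 30*j + 16)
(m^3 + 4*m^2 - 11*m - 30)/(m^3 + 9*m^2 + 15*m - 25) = (m^2 - m - 6)/(m^2 + 4*m - 5)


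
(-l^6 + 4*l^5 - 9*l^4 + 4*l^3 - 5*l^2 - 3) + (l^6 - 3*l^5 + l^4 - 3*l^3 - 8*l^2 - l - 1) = l^5 - 8*l^4 + l^3 - 13*l^2 - l - 4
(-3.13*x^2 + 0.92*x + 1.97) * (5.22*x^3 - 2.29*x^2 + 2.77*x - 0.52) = -16.3386*x^5 + 11.9701*x^4 - 0.493500000000001*x^3 - 0.3353*x^2 + 4.9785*x - 1.0244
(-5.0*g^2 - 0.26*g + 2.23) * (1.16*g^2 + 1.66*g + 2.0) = -5.8*g^4 - 8.6016*g^3 - 7.8448*g^2 + 3.1818*g + 4.46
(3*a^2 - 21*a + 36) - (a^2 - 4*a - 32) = 2*a^2 - 17*a + 68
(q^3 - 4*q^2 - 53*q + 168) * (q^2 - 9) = q^5 - 4*q^4 - 62*q^3 + 204*q^2 + 477*q - 1512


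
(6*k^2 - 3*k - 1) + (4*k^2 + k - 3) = 10*k^2 - 2*k - 4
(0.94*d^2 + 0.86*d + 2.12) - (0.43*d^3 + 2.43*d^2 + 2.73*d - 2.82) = -0.43*d^3 - 1.49*d^2 - 1.87*d + 4.94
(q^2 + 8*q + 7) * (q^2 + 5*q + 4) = q^4 + 13*q^3 + 51*q^2 + 67*q + 28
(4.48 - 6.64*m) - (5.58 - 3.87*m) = -2.77*m - 1.1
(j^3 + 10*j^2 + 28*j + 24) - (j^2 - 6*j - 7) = j^3 + 9*j^2 + 34*j + 31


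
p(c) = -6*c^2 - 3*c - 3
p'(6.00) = -75.00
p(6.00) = -237.00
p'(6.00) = -75.00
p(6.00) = -237.00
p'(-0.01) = -2.88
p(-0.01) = -2.97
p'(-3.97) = 44.64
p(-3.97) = -85.66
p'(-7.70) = 89.40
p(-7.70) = -335.64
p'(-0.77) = 6.24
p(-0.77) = -4.25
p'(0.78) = -12.36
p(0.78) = -8.99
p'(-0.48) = 2.76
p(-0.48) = -2.94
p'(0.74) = -11.88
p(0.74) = -8.51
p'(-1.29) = 12.48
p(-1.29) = -9.11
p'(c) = -12*c - 3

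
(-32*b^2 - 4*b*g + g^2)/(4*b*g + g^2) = (-8*b + g)/g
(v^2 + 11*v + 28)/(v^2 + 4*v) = (v + 7)/v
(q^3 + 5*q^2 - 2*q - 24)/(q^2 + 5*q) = (q^3 + 5*q^2 - 2*q - 24)/(q*(q + 5))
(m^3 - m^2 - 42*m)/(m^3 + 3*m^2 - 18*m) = (m - 7)/(m - 3)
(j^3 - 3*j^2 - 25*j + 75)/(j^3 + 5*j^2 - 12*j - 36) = (j^2 - 25)/(j^2 + 8*j + 12)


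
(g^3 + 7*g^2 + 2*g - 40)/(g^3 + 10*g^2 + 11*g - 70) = (g + 4)/(g + 7)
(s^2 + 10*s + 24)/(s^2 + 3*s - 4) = (s + 6)/(s - 1)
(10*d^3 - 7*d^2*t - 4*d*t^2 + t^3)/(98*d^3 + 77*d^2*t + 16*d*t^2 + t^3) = (5*d^2 - 6*d*t + t^2)/(49*d^2 + 14*d*t + t^2)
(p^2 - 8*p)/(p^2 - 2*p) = (p - 8)/(p - 2)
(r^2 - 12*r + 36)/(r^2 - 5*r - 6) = (r - 6)/(r + 1)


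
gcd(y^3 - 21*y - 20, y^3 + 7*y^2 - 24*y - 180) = y - 5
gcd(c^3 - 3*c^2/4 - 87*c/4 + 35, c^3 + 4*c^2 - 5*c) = c + 5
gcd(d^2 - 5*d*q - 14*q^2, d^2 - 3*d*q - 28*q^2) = -d + 7*q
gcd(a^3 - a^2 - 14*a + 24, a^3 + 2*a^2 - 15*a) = a - 3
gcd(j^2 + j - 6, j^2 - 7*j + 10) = j - 2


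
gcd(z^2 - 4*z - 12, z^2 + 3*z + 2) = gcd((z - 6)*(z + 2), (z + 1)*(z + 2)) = z + 2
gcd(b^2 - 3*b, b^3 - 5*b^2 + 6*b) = b^2 - 3*b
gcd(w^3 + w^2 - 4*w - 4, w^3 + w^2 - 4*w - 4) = w^3 + w^2 - 4*w - 4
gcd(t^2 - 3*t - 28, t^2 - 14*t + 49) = t - 7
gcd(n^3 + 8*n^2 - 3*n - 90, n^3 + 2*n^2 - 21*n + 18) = n^2 + 3*n - 18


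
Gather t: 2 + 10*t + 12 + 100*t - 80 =110*t - 66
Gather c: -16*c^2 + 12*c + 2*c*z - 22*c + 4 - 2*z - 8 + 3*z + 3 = -16*c^2 + c*(2*z - 10) + z - 1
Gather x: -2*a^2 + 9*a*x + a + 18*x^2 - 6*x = -2*a^2 + a + 18*x^2 + x*(9*a - 6)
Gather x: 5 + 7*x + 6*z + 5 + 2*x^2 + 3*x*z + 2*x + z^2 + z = 2*x^2 + x*(3*z + 9) + z^2 + 7*z + 10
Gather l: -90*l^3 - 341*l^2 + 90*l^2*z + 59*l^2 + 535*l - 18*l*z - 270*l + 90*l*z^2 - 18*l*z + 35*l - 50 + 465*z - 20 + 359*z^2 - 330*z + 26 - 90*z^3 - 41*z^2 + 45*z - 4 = -90*l^3 + l^2*(90*z - 282) + l*(90*z^2 - 36*z + 300) - 90*z^3 + 318*z^2 + 180*z - 48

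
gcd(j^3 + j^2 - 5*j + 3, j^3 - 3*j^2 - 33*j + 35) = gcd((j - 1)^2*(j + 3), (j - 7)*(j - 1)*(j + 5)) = j - 1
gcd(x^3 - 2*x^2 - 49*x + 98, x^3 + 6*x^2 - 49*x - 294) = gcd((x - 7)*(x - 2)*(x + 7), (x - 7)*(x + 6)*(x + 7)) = x^2 - 49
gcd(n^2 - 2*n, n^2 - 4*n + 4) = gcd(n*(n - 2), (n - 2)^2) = n - 2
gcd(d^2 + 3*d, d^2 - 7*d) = d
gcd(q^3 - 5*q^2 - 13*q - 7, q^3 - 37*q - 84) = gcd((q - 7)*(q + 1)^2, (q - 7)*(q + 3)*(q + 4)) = q - 7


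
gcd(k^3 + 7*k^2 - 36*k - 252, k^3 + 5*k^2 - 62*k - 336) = k^2 + 13*k + 42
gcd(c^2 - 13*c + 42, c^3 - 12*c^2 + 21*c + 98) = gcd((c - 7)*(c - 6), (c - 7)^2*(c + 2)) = c - 7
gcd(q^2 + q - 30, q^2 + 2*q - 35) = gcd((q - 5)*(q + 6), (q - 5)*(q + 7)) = q - 5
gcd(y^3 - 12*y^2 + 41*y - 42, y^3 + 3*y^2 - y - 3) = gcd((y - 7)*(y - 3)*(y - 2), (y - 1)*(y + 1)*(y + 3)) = 1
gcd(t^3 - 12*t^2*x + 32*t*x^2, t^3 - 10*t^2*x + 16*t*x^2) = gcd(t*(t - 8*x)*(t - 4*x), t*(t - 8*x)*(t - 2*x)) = -t^2 + 8*t*x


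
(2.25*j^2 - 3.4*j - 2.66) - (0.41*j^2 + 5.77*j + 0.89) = 1.84*j^2 - 9.17*j - 3.55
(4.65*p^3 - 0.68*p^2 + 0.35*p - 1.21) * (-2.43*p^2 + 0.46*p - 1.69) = -11.2995*p^5 + 3.7914*p^4 - 9.0218*p^3 + 4.2505*p^2 - 1.1481*p + 2.0449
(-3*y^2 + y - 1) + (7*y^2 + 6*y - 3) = 4*y^2 + 7*y - 4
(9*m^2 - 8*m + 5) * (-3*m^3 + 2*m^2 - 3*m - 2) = -27*m^5 + 42*m^4 - 58*m^3 + 16*m^2 + m - 10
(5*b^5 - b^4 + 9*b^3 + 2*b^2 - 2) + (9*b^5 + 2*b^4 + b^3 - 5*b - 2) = 14*b^5 + b^4 + 10*b^3 + 2*b^2 - 5*b - 4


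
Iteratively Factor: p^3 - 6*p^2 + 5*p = (p - 5)*(p^2 - p) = (p - 5)*(p - 1)*(p)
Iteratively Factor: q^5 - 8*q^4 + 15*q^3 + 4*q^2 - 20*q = (q - 2)*(q^4 - 6*q^3 + 3*q^2 + 10*q) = (q - 5)*(q - 2)*(q^3 - q^2 - 2*q) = q*(q - 5)*(q - 2)*(q^2 - q - 2) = q*(q - 5)*(q - 2)*(q + 1)*(q - 2)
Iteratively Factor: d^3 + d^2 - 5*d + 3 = (d + 3)*(d^2 - 2*d + 1) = (d - 1)*(d + 3)*(d - 1)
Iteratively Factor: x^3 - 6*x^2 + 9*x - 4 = (x - 1)*(x^2 - 5*x + 4) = (x - 4)*(x - 1)*(x - 1)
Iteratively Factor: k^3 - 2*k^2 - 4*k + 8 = (k + 2)*(k^2 - 4*k + 4) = (k - 2)*(k + 2)*(k - 2)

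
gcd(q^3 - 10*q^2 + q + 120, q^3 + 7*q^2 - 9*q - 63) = q + 3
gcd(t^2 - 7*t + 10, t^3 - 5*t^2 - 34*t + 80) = t - 2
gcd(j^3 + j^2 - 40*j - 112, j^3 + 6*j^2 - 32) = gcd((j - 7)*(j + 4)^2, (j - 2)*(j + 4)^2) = j^2 + 8*j + 16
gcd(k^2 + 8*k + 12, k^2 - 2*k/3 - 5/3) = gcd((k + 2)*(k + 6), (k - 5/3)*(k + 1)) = 1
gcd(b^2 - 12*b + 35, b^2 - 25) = b - 5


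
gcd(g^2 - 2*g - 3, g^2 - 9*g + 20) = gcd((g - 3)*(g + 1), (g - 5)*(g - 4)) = 1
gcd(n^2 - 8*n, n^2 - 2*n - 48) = n - 8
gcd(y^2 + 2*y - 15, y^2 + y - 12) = y - 3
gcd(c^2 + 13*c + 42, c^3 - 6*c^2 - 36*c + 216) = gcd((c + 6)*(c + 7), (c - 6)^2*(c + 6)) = c + 6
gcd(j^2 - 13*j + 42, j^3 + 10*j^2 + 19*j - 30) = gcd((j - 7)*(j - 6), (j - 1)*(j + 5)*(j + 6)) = 1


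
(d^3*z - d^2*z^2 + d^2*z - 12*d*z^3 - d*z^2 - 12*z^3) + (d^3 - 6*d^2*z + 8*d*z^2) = d^3*z + d^3 - d^2*z^2 - 5*d^2*z - 12*d*z^3 + 7*d*z^2 - 12*z^3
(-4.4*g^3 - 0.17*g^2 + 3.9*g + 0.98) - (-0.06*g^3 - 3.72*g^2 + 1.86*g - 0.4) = -4.34*g^3 + 3.55*g^2 + 2.04*g + 1.38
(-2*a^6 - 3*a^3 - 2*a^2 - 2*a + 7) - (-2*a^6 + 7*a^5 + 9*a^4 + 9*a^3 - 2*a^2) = -7*a^5 - 9*a^4 - 12*a^3 - 2*a + 7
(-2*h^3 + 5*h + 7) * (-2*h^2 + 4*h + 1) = 4*h^5 - 8*h^4 - 12*h^3 + 6*h^2 + 33*h + 7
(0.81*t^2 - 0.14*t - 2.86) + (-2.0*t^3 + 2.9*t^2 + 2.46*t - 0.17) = -2.0*t^3 + 3.71*t^2 + 2.32*t - 3.03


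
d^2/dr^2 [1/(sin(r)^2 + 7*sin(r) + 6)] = (-4*sin(r)^3 - 17*sin(r)^2 - 2*sin(r) + 86)/((sin(r) + 1)^2*(sin(r) + 6)^3)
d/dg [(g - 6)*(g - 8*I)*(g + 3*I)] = 3*g^2 + g*(-12 - 10*I) + 24 + 30*I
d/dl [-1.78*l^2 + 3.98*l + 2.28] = 3.98 - 3.56*l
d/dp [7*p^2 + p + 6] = 14*p + 1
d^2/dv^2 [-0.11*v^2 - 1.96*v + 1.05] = -0.220000000000000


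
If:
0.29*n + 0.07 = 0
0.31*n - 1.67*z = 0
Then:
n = -0.24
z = -0.04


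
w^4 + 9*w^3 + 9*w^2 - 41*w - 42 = (w - 2)*(w + 1)*(w + 3)*(w + 7)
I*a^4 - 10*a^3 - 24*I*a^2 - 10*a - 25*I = (a + I)*(a + 5*I)^2*(I*a + 1)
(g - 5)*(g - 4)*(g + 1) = g^3 - 8*g^2 + 11*g + 20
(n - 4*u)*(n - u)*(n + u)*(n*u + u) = n^4*u - 4*n^3*u^2 + n^3*u - n^2*u^3 - 4*n^2*u^2 + 4*n*u^4 - n*u^3 + 4*u^4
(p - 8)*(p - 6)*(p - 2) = p^3 - 16*p^2 + 76*p - 96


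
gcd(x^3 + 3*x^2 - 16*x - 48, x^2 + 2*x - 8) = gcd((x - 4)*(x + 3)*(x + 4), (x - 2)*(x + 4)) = x + 4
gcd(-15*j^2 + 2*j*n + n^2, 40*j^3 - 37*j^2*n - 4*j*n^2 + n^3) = 5*j + n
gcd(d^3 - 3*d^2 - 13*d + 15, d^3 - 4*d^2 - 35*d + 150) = d - 5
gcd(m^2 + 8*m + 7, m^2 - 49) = m + 7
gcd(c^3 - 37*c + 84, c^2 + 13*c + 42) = c + 7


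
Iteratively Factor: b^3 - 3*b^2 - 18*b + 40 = (b - 2)*(b^2 - b - 20) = (b - 5)*(b - 2)*(b + 4)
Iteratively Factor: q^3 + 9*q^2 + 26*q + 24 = (q + 3)*(q^2 + 6*q + 8) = (q + 2)*(q + 3)*(q + 4)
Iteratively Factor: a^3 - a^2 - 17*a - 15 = (a + 3)*(a^2 - 4*a - 5) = (a + 1)*(a + 3)*(a - 5)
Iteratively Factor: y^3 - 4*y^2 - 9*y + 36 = (y + 3)*(y^2 - 7*y + 12) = (y - 3)*(y + 3)*(y - 4)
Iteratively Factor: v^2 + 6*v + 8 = (v + 4)*(v + 2)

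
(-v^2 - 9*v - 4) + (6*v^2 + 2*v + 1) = 5*v^2 - 7*v - 3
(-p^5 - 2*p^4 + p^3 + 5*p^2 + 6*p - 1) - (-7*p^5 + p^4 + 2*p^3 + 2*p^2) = 6*p^5 - 3*p^4 - p^3 + 3*p^2 + 6*p - 1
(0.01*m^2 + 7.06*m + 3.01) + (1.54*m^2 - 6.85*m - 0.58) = 1.55*m^2 + 0.21*m + 2.43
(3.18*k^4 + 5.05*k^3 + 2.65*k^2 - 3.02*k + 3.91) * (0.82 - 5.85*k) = -18.603*k^5 - 26.9349*k^4 - 11.3615*k^3 + 19.84*k^2 - 25.3499*k + 3.2062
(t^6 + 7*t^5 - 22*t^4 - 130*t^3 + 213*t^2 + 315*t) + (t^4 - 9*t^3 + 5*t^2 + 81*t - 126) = t^6 + 7*t^5 - 21*t^4 - 139*t^3 + 218*t^2 + 396*t - 126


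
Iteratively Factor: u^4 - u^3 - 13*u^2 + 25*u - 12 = (u - 1)*(u^3 - 13*u + 12) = (u - 3)*(u - 1)*(u^2 + 3*u - 4) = (u - 3)*(u - 1)^2*(u + 4)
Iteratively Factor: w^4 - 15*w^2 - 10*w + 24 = (w - 1)*(w^3 + w^2 - 14*w - 24) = (w - 1)*(w + 2)*(w^2 - w - 12) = (w - 1)*(w + 2)*(w + 3)*(w - 4)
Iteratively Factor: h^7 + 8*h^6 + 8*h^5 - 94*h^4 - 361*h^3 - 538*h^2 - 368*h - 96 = (h + 4)*(h^6 + 4*h^5 - 8*h^4 - 62*h^3 - 113*h^2 - 86*h - 24) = (h + 3)*(h + 4)*(h^5 + h^4 - 11*h^3 - 29*h^2 - 26*h - 8) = (h + 1)*(h + 3)*(h + 4)*(h^4 - 11*h^2 - 18*h - 8) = (h + 1)^2*(h + 3)*(h + 4)*(h^3 - h^2 - 10*h - 8) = (h - 4)*(h + 1)^2*(h + 3)*(h + 4)*(h^2 + 3*h + 2) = (h - 4)*(h + 1)^3*(h + 3)*(h + 4)*(h + 2)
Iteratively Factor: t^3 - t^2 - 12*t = (t + 3)*(t^2 - 4*t) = t*(t + 3)*(t - 4)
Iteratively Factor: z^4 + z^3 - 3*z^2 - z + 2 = (z - 1)*(z^3 + 2*z^2 - z - 2) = (z - 1)*(z + 1)*(z^2 + z - 2) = (z - 1)*(z + 1)*(z + 2)*(z - 1)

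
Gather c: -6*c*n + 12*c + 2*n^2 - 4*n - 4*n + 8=c*(12 - 6*n) + 2*n^2 - 8*n + 8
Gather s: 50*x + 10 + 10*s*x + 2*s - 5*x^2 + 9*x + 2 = s*(10*x + 2) - 5*x^2 + 59*x + 12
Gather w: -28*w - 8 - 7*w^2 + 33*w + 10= -7*w^2 + 5*w + 2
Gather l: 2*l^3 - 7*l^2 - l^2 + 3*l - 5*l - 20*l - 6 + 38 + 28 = 2*l^3 - 8*l^2 - 22*l + 60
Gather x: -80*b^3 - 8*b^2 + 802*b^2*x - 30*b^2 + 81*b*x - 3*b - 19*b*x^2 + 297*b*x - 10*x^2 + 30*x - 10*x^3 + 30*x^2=-80*b^3 - 38*b^2 - 3*b - 10*x^3 + x^2*(20 - 19*b) + x*(802*b^2 + 378*b + 30)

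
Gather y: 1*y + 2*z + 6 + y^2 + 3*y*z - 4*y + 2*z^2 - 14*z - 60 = y^2 + y*(3*z - 3) + 2*z^2 - 12*z - 54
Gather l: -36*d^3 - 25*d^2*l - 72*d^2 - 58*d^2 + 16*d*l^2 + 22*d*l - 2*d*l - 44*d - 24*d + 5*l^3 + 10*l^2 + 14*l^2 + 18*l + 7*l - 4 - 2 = -36*d^3 - 130*d^2 - 68*d + 5*l^3 + l^2*(16*d + 24) + l*(-25*d^2 + 20*d + 25) - 6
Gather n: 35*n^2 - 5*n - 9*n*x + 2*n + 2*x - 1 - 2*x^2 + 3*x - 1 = 35*n^2 + n*(-9*x - 3) - 2*x^2 + 5*x - 2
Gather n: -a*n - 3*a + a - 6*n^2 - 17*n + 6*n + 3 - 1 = -2*a - 6*n^2 + n*(-a - 11) + 2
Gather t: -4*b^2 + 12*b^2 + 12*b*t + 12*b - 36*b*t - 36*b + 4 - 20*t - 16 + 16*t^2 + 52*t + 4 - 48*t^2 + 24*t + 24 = 8*b^2 - 24*b - 32*t^2 + t*(56 - 24*b) + 16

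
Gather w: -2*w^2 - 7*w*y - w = -2*w^2 + w*(-7*y - 1)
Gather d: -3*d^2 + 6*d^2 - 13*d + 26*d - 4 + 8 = 3*d^2 + 13*d + 4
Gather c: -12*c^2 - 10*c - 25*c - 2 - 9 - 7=-12*c^2 - 35*c - 18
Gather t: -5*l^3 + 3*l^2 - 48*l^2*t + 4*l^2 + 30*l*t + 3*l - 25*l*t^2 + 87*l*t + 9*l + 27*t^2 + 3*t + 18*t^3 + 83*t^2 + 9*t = -5*l^3 + 7*l^2 + 12*l + 18*t^3 + t^2*(110 - 25*l) + t*(-48*l^2 + 117*l + 12)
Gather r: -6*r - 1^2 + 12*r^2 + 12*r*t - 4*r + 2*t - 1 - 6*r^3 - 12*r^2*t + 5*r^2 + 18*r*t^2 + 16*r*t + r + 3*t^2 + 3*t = -6*r^3 + r^2*(17 - 12*t) + r*(18*t^2 + 28*t - 9) + 3*t^2 + 5*t - 2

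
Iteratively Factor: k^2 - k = (k)*(k - 1)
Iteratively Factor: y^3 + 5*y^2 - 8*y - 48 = (y + 4)*(y^2 + y - 12) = (y - 3)*(y + 4)*(y + 4)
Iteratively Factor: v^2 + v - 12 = (v - 3)*(v + 4)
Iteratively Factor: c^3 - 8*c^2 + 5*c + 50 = (c - 5)*(c^2 - 3*c - 10) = (c - 5)*(c + 2)*(c - 5)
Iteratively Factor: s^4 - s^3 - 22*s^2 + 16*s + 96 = (s + 2)*(s^3 - 3*s^2 - 16*s + 48) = (s + 2)*(s + 4)*(s^2 - 7*s + 12) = (s - 3)*(s + 2)*(s + 4)*(s - 4)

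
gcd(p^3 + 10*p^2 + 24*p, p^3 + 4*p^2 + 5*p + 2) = 1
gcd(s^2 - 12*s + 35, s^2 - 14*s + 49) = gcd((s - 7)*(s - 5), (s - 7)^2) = s - 7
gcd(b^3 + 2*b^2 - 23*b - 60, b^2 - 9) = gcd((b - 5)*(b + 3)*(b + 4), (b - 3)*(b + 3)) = b + 3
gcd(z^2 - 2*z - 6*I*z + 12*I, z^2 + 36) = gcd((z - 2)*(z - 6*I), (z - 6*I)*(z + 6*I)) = z - 6*I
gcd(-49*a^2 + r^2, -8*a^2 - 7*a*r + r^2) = 1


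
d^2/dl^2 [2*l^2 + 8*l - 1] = 4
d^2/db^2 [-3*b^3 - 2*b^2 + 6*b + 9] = -18*b - 4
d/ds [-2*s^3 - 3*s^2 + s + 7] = -6*s^2 - 6*s + 1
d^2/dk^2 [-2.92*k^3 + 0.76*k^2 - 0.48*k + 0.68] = 1.52 - 17.52*k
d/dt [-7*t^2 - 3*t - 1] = -14*t - 3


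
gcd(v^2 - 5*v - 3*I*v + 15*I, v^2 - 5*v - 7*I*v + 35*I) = v - 5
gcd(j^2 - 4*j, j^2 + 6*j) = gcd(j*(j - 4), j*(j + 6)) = j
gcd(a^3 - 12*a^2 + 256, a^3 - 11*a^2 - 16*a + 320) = a^2 - 16*a + 64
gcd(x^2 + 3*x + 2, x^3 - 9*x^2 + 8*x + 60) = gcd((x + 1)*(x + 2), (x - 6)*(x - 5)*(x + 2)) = x + 2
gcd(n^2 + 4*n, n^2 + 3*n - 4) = n + 4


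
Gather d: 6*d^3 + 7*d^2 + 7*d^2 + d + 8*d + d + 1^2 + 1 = 6*d^3 + 14*d^2 + 10*d + 2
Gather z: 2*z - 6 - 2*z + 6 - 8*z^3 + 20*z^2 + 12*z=-8*z^3 + 20*z^2 + 12*z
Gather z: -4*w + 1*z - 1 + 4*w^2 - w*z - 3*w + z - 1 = 4*w^2 - 7*w + z*(2 - w) - 2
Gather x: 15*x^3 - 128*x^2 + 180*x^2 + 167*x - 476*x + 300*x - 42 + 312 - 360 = 15*x^3 + 52*x^2 - 9*x - 90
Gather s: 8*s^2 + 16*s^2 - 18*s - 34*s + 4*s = 24*s^2 - 48*s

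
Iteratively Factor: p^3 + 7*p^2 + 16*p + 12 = (p + 2)*(p^2 + 5*p + 6) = (p + 2)^2*(p + 3)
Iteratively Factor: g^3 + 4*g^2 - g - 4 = (g + 4)*(g^2 - 1) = (g - 1)*(g + 4)*(g + 1)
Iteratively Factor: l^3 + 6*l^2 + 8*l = (l + 2)*(l^2 + 4*l) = (l + 2)*(l + 4)*(l)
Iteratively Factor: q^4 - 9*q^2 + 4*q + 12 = (q - 2)*(q^3 + 2*q^2 - 5*q - 6) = (q - 2)*(q + 3)*(q^2 - q - 2) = (q - 2)*(q + 1)*(q + 3)*(q - 2)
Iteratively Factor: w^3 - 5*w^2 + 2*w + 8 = (w - 4)*(w^2 - w - 2) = (w - 4)*(w - 2)*(w + 1)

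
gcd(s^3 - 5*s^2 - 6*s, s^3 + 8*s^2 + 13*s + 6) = s + 1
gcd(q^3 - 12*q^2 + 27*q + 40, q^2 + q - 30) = q - 5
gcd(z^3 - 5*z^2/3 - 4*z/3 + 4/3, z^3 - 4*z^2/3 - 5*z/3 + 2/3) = z^2 - z - 2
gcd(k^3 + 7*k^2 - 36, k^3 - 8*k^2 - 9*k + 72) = k + 3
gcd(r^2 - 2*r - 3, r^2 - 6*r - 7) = r + 1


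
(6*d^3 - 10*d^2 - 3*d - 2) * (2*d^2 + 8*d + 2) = 12*d^5 + 28*d^4 - 74*d^3 - 48*d^2 - 22*d - 4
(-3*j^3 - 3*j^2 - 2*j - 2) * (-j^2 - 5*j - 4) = 3*j^5 + 18*j^4 + 29*j^3 + 24*j^2 + 18*j + 8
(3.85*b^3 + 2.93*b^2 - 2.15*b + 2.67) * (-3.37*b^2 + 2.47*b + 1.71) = -12.9745*b^5 - 0.364599999999999*b^4 + 21.0661*b^3 - 9.2981*b^2 + 2.9184*b + 4.5657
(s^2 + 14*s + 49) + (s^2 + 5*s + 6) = 2*s^2 + 19*s + 55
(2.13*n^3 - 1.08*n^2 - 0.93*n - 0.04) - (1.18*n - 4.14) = 2.13*n^3 - 1.08*n^2 - 2.11*n + 4.1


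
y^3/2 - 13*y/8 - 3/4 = (y/2 + 1/4)*(y - 2)*(y + 3/2)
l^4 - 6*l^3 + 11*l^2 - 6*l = l*(l - 3)*(l - 2)*(l - 1)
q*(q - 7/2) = q^2 - 7*q/2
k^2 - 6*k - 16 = (k - 8)*(k + 2)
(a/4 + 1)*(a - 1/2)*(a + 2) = a^3/4 + 11*a^2/8 + 5*a/4 - 1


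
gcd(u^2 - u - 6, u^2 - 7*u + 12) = u - 3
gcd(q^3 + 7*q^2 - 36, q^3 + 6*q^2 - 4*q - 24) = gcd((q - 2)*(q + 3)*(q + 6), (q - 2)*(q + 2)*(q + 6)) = q^2 + 4*q - 12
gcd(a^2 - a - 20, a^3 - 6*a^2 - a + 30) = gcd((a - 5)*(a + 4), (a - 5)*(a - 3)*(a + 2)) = a - 5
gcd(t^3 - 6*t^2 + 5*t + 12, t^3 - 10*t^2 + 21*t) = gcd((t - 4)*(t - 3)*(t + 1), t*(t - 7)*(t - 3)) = t - 3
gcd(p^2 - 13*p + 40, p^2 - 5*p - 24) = p - 8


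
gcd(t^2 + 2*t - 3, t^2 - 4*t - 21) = t + 3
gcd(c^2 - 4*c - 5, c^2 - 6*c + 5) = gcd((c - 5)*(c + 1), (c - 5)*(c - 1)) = c - 5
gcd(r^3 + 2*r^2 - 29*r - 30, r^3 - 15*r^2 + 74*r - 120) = r - 5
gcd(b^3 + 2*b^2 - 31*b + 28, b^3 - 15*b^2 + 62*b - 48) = b - 1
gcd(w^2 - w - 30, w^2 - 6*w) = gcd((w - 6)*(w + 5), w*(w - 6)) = w - 6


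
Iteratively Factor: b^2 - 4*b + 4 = (b - 2)*(b - 2)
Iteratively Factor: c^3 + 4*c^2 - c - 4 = (c + 4)*(c^2 - 1) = (c + 1)*(c + 4)*(c - 1)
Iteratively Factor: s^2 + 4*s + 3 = (s + 1)*(s + 3)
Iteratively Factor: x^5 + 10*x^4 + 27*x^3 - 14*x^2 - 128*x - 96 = (x + 1)*(x^4 + 9*x^3 + 18*x^2 - 32*x - 96) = (x + 1)*(x + 3)*(x^3 + 6*x^2 - 32) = (x + 1)*(x + 3)*(x + 4)*(x^2 + 2*x - 8) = (x - 2)*(x + 1)*(x + 3)*(x + 4)*(x + 4)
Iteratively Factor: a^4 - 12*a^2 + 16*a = (a)*(a^3 - 12*a + 16) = a*(a - 2)*(a^2 + 2*a - 8) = a*(a - 2)^2*(a + 4)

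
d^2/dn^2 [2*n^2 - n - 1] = 4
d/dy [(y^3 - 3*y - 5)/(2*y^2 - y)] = (2*y^4 - 2*y^3 + 6*y^2 + 20*y - 5)/(y^2*(4*y^2 - 4*y + 1))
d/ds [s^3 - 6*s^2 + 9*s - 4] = 3*s^2 - 12*s + 9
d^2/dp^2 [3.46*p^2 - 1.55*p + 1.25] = 6.92000000000000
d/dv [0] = 0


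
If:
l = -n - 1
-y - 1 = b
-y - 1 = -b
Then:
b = 0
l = -n - 1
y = -1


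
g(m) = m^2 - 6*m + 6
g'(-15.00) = -36.00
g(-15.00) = 321.00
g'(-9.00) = -24.00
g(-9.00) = 141.00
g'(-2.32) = -10.64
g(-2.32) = 25.30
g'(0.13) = -5.74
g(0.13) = 5.24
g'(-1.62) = -9.24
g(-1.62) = 18.34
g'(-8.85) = -23.70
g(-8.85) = 137.42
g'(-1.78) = -9.56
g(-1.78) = 19.85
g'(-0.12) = -6.24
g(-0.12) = 6.73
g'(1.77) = -2.46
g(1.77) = -1.49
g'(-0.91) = -7.82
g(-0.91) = 12.29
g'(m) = 2*m - 6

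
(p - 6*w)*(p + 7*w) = p^2 + p*w - 42*w^2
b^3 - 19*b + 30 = (b - 3)*(b - 2)*(b + 5)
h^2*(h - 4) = h^3 - 4*h^2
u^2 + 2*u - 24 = (u - 4)*(u + 6)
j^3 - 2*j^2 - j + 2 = (j - 2)*(j - 1)*(j + 1)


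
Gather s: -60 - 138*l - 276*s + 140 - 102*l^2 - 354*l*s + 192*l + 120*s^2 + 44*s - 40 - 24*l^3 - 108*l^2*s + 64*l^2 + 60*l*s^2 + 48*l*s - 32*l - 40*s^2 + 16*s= -24*l^3 - 38*l^2 + 22*l + s^2*(60*l + 80) + s*(-108*l^2 - 306*l - 216) + 40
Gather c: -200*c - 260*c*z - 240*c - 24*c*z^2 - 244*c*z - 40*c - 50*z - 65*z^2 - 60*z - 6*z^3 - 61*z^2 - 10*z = c*(-24*z^2 - 504*z - 480) - 6*z^3 - 126*z^2 - 120*z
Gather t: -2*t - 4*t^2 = -4*t^2 - 2*t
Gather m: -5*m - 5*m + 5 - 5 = -10*m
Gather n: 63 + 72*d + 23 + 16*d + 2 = 88*d + 88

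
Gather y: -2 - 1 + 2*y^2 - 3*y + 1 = 2*y^2 - 3*y - 2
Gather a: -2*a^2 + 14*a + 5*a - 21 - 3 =-2*a^2 + 19*a - 24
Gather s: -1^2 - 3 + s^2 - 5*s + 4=s^2 - 5*s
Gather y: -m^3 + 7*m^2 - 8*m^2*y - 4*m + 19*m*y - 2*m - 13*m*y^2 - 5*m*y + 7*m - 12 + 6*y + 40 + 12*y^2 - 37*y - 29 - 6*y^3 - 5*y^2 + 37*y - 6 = -m^3 + 7*m^2 + m - 6*y^3 + y^2*(7 - 13*m) + y*(-8*m^2 + 14*m + 6) - 7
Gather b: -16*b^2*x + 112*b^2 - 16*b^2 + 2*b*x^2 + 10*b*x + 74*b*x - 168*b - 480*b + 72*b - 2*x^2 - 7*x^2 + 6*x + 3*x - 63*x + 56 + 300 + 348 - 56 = b^2*(96 - 16*x) + b*(2*x^2 + 84*x - 576) - 9*x^2 - 54*x + 648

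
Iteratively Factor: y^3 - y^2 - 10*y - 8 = (y + 2)*(y^2 - 3*y - 4) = (y + 1)*(y + 2)*(y - 4)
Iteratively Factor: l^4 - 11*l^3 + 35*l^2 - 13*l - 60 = (l - 5)*(l^3 - 6*l^2 + 5*l + 12) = (l - 5)*(l + 1)*(l^2 - 7*l + 12) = (l - 5)*(l - 3)*(l + 1)*(l - 4)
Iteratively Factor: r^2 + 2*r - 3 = (r + 3)*(r - 1)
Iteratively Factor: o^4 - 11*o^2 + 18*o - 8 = (o - 1)*(o^3 + o^2 - 10*o + 8) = (o - 1)*(o + 4)*(o^2 - 3*o + 2) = (o - 1)^2*(o + 4)*(o - 2)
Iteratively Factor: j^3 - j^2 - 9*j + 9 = (j - 3)*(j^2 + 2*j - 3) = (j - 3)*(j + 3)*(j - 1)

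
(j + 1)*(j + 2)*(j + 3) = j^3 + 6*j^2 + 11*j + 6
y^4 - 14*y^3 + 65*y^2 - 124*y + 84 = (y - 7)*(y - 3)*(y - 2)^2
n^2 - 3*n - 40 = (n - 8)*(n + 5)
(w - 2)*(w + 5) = w^2 + 3*w - 10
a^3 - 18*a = a*(a - 3*sqrt(2))*(a + 3*sqrt(2))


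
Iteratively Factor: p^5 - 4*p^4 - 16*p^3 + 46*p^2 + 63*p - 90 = (p - 1)*(p^4 - 3*p^3 - 19*p^2 + 27*p + 90) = (p - 3)*(p - 1)*(p^3 - 19*p - 30) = (p - 3)*(p - 1)*(p + 3)*(p^2 - 3*p - 10) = (p - 5)*(p - 3)*(p - 1)*(p + 3)*(p + 2)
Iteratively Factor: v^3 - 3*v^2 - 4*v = (v + 1)*(v^2 - 4*v) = (v - 4)*(v + 1)*(v)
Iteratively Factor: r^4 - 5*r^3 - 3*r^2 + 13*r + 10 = (r + 1)*(r^3 - 6*r^2 + 3*r + 10) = (r + 1)^2*(r^2 - 7*r + 10) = (r - 5)*(r + 1)^2*(r - 2)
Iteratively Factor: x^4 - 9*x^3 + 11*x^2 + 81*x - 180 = (x - 5)*(x^3 - 4*x^2 - 9*x + 36) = (x - 5)*(x - 3)*(x^2 - x - 12) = (x - 5)*(x - 4)*(x - 3)*(x + 3)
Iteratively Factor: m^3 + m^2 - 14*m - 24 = (m + 3)*(m^2 - 2*m - 8) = (m - 4)*(m + 3)*(m + 2)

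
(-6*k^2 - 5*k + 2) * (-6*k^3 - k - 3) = 36*k^5 + 30*k^4 - 6*k^3 + 23*k^2 + 13*k - 6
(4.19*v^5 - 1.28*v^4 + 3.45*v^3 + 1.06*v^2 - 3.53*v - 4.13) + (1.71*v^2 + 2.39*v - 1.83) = 4.19*v^5 - 1.28*v^4 + 3.45*v^3 + 2.77*v^2 - 1.14*v - 5.96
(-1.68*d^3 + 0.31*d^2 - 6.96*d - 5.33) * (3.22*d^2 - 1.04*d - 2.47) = -5.4096*d^5 + 2.7454*d^4 - 18.584*d^3 - 10.6899*d^2 + 22.7344*d + 13.1651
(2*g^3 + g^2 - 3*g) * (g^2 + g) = 2*g^5 + 3*g^4 - 2*g^3 - 3*g^2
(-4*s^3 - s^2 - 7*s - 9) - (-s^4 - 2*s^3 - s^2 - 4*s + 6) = s^4 - 2*s^3 - 3*s - 15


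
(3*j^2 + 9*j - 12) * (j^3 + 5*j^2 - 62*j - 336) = 3*j^5 + 24*j^4 - 153*j^3 - 1626*j^2 - 2280*j + 4032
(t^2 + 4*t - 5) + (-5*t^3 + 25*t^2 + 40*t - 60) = -5*t^3 + 26*t^2 + 44*t - 65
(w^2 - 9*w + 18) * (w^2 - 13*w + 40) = w^4 - 22*w^3 + 175*w^2 - 594*w + 720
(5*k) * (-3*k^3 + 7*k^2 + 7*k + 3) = -15*k^4 + 35*k^3 + 35*k^2 + 15*k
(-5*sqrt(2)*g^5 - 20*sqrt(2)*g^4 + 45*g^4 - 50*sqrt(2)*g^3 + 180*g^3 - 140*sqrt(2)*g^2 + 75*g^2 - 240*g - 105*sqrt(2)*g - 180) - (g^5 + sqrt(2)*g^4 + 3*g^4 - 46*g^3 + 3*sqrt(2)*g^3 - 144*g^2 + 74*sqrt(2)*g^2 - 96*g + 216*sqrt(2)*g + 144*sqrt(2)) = -5*sqrt(2)*g^5 - g^5 - 21*sqrt(2)*g^4 + 42*g^4 - 53*sqrt(2)*g^3 + 226*g^3 - 214*sqrt(2)*g^2 + 219*g^2 - 321*sqrt(2)*g - 144*g - 144*sqrt(2) - 180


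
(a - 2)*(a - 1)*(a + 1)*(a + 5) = a^4 + 3*a^3 - 11*a^2 - 3*a + 10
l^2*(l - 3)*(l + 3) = l^4 - 9*l^2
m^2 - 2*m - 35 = (m - 7)*(m + 5)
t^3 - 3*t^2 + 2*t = t*(t - 2)*(t - 1)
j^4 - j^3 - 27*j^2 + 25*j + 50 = (j - 5)*(j - 2)*(j + 1)*(j + 5)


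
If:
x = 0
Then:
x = 0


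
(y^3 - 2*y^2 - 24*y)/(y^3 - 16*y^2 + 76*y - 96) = y*(y + 4)/(y^2 - 10*y + 16)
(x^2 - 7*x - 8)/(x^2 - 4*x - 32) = (x + 1)/(x + 4)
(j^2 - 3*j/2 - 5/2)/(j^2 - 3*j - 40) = (-2*j^2 + 3*j + 5)/(2*(-j^2 + 3*j + 40))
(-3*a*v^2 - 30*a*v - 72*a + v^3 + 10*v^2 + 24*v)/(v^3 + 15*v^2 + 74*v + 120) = (-3*a + v)/(v + 5)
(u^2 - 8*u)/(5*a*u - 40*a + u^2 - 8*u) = u/(5*a + u)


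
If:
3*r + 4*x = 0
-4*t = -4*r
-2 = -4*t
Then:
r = 1/2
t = 1/2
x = -3/8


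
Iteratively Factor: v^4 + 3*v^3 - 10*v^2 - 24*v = (v - 3)*(v^3 + 6*v^2 + 8*v) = (v - 3)*(v + 4)*(v^2 + 2*v) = (v - 3)*(v + 2)*(v + 4)*(v)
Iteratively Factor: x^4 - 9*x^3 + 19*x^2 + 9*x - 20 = (x - 1)*(x^3 - 8*x^2 + 11*x + 20) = (x - 4)*(x - 1)*(x^2 - 4*x - 5) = (x - 4)*(x - 1)*(x + 1)*(x - 5)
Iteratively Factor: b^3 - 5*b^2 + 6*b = (b - 3)*(b^2 - 2*b) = b*(b - 3)*(b - 2)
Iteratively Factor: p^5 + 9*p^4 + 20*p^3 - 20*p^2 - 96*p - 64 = (p - 2)*(p^4 + 11*p^3 + 42*p^2 + 64*p + 32) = (p - 2)*(p + 2)*(p^3 + 9*p^2 + 24*p + 16) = (p - 2)*(p + 1)*(p + 2)*(p^2 + 8*p + 16) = (p - 2)*(p + 1)*(p + 2)*(p + 4)*(p + 4)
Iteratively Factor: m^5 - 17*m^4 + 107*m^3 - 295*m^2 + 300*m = (m - 5)*(m^4 - 12*m^3 + 47*m^2 - 60*m) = (m - 5)^2*(m^3 - 7*m^2 + 12*m) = m*(m - 5)^2*(m^2 - 7*m + 12) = m*(m - 5)^2*(m - 3)*(m - 4)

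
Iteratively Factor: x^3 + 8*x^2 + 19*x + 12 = (x + 4)*(x^2 + 4*x + 3) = (x + 3)*(x + 4)*(x + 1)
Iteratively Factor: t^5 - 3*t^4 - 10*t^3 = (t)*(t^4 - 3*t^3 - 10*t^2) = t*(t + 2)*(t^3 - 5*t^2) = t^2*(t + 2)*(t^2 - 5*t) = t^3*(t + 2)*(t - 5)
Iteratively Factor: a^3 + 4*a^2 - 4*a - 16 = (a + 2)*(a^2 + 2*a - 8) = (a - 2)*(a + 2)*(a + 4)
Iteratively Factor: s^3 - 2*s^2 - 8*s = (s - 4)*(s^2 + 2*s) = s*(s - 4)*(s + 2)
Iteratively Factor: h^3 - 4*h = (h + 2)*(h^2 - 2*h) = h*(h + 2)*(h - 2)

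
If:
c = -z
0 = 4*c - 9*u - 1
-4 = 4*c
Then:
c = -1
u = -5/9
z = 1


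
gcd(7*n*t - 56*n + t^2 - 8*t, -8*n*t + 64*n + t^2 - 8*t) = t - 8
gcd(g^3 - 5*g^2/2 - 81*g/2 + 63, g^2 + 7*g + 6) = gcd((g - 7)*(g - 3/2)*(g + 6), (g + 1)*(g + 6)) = g + 6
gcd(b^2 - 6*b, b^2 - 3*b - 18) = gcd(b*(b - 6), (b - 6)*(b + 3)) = b - 6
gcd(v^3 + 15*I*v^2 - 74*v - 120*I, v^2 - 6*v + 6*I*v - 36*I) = v + 6*I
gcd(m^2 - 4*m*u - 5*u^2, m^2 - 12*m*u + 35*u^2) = -m + 5*u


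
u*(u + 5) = u^2 + 5*u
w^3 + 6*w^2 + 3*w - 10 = (w - 1)*(w + 2)*(w + 5)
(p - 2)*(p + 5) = p^2 + 3*p - 10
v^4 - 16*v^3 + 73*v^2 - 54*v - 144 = (v - 8)*(v - 6)*(v - 3)*(v + 1)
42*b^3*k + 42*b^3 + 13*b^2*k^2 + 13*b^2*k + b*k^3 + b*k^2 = (6*b + k)*(7*b + k)*(b*k + b)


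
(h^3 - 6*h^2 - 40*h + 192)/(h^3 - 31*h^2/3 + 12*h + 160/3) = 3*(h + 6)/(3*h + 5)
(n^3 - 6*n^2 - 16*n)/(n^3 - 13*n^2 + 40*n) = (n + 2)/(n - 5)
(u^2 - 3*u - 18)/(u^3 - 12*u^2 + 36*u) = (u + 3)/(u*(u - 6))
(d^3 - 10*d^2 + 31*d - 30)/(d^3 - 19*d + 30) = (d - 5)/(d + 5)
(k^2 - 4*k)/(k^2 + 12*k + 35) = k*(k - 4)/(k^2 + 12*k + 35)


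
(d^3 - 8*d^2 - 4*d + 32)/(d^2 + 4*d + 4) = (d^2 - 10*d + 16)/(d + 2)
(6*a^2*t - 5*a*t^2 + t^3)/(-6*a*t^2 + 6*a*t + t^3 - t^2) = (-6*a^2 + 5*a*t - t^2)/(6*a*t - 6*a - t^2 + t)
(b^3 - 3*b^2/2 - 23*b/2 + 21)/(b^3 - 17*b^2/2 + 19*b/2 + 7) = (2*b^2 + b - 21)/(2*b^2 - 13*b - 7)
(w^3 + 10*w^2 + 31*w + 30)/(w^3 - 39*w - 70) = (w + 3)/(w - 7)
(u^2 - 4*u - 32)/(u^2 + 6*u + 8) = (u - 8)/(u + 2)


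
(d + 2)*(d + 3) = d^2 + 5*d + 6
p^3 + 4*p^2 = p^2*(p + 4)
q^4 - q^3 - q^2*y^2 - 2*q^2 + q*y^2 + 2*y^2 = (q - 2)*(q + 1)*(q - y)*(q + y)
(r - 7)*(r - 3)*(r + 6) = r^3 - 4*r^2 - 39*r + 126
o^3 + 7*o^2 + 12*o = o*(o + 3)*(o + 4)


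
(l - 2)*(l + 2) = l^2 - 4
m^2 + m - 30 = (m - 5)*(m + 6)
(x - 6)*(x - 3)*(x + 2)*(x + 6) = x^4 - x^3 - 42*x^2 + 36*x + 216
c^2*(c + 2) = c^3 + 2*c^2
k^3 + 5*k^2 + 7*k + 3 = (k + 1)^2*(k + 3)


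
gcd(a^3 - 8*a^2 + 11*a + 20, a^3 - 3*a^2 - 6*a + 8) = a - 4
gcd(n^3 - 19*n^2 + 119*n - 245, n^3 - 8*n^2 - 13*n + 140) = n^2 - 12*n + 35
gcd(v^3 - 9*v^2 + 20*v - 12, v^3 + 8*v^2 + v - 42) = v - 2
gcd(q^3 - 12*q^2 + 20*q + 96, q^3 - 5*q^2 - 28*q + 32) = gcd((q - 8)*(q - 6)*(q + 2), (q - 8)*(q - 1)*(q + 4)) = q - 8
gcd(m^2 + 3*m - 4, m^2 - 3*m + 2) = m - 1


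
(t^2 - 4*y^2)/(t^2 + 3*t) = (t^2 - 4*y^2)/(t*(t + 3))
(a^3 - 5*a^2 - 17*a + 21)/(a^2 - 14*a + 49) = (a^2 + 2*a - 3)/(a - 7)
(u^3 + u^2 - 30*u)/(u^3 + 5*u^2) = (u^2 + u - 30)/(u*(u + 5))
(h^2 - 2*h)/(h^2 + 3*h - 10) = h/(h + 5)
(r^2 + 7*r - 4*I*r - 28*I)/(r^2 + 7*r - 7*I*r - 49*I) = (r - 4*I)/(r - 7*I)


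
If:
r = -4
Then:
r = -4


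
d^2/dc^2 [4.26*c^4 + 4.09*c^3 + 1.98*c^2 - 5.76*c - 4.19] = 51.12*c^2 + 24.54*c + 3.96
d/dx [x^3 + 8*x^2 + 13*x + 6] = 3*x^2 + 16*x + 13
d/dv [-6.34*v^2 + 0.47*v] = 0.47 - 12.68*v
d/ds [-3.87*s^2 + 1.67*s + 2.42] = 1.67 - 7.74*s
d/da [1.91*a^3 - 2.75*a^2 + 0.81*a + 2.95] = 5.73*a^2 - 5.5*a + 0.81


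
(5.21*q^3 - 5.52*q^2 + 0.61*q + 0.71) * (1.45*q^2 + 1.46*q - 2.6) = 7.5545*q^5 - 0.3974*q^4 - 20.7207*q^3 + 16.2721*q^2 - 0.5494*q - 1.846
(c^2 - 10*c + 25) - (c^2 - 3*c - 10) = 35 - 7*c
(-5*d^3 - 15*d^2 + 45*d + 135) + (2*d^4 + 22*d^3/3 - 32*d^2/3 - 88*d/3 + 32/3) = 2*d^4 + 7*d^3/3 - 77*d^2/3 + 47*d/3 + 437/3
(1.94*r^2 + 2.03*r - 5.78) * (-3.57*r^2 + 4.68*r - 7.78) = -6.9258*r^4 + 1.8321*r^3 + 15.0418*r^2 - 42.8438*r + 44.9684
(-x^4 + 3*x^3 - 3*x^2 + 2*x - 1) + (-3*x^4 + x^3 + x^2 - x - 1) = -4*x^4 + 4*x^3 - 2*x^2 + x - 2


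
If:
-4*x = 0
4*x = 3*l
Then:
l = 0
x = 0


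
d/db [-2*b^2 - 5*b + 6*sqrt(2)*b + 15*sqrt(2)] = -4*b - 5 + 6*sqrt(2)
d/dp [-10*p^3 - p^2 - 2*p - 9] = -30*p^2 - 2*p - 2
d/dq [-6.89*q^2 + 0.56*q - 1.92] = 0.56 - 13.78*q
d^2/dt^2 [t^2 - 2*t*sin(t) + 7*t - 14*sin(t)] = 2*t*sin(t) + 14*sin(t) - 4*cos(t) + 2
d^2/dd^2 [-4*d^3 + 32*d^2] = 64 - 24*d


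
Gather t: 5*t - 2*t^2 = -2*t^2 + 5*t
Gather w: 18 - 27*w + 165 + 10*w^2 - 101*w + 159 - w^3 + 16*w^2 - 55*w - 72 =-w^3 + 26*w^2 - 183*w + 270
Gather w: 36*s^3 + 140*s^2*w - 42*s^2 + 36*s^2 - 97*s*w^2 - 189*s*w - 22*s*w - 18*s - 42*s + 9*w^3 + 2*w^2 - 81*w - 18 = 36*s^3 - 6*s^2 - 60*s + 9*w^3 + w^2*(2 - 97*s) + w*(140*s^2 - 211*s - 81) - 18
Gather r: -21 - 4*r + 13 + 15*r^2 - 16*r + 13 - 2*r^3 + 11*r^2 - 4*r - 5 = -2*r^3 + 26*r^2 - 24*r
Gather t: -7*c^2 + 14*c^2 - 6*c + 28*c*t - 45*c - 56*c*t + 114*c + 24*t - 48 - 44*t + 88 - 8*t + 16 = 7*c^2 + 63*c + t*(-28*c - 28) + 56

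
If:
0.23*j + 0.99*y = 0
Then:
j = -4.30434782608696*y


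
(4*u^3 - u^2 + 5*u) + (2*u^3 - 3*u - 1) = 6*u^3 - u^2 + 2*u - 1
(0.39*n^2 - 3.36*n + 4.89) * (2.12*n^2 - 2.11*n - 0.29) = 0.8268*n^4 - 7.9461*n^3 + 17.3433*n^2 - 9.3435*n - 1.4181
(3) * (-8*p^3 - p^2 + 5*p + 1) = -24*p^3 - 3*p^2 + 15*p + 3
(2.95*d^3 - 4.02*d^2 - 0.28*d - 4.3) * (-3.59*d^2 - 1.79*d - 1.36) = -10.5905*d^5 + 9.1513*d^4 + 4.189*d^3 + 21.4054*d^2 + 8.0778*d + 5.848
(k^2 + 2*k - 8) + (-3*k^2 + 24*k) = -2*k^2 + 26*k - 8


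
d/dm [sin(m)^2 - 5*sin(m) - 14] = (2*sin(m) - 5)*cos(m)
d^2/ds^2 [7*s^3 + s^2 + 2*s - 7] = 42*s + 2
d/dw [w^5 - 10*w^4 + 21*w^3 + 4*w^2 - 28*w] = 5*w^4 - 40*w^3 + 63*w^2 + 8*w - 28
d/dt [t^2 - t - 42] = 2*t - 1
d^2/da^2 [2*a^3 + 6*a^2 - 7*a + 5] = 12*a + 12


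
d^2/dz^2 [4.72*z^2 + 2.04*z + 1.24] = 9.44000000000000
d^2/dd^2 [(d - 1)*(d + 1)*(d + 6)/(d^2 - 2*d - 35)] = 4*(25*d^3 + 411*d^2 + 1803*d + 3593)/(d^6 - 6*d^5 - 93*d^4 + 412*d^3 + 3255*d^2 - 7350*d - 42875)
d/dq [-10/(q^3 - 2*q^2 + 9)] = 10*q*(3*q - 4)/(q^3 - 2*q^2 + 9)^2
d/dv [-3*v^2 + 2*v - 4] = 2 - 6*v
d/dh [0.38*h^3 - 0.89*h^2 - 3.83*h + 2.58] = 1.14*h^2 - 1.78*h - 3.83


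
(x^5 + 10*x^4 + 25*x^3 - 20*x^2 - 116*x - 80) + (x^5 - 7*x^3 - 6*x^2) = 2*x^5 + 10*x^4 + 18*x^3 - 26*x^2 - 116*x - 80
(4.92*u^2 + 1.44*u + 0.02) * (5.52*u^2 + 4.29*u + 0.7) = 27.1584*u^4 + 29.0556*u^3 + 9.732*u^2 + 1.0938*u + 0.014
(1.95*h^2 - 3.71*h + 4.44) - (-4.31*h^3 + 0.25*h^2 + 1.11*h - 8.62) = 4.31*h^3 + 1.7*h^2 - 4.82*h + 13.06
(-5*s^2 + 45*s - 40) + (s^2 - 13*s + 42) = -4*s^2 + 32*s + 2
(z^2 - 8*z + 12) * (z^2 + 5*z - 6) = z^4 - 3*z^3 - 34*z^2 + 108*z - 72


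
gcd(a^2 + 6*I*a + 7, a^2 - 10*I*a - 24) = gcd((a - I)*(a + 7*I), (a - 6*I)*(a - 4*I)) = 1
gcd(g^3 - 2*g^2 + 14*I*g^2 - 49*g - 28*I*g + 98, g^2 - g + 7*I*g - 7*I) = g + 7*I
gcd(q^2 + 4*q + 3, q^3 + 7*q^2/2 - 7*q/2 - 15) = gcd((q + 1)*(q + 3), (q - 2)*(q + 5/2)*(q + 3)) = q + 3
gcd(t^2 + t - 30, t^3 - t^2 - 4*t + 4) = 1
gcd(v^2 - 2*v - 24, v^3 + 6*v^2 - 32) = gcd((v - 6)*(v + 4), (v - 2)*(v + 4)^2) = v + 4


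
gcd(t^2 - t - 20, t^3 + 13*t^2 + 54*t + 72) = t + 4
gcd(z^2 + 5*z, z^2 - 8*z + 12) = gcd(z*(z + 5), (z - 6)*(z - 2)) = 1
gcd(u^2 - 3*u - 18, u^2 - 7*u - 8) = 1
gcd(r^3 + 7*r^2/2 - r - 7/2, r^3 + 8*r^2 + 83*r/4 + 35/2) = r + 7/2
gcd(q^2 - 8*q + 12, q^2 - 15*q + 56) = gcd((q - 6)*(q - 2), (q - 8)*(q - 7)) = 1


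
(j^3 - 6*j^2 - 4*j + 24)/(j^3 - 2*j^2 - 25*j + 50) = (j^2 - 4*j - 12)/(j^2 - 25)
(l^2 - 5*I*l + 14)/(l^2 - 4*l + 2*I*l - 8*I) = (l - 7*I)/(l - 4)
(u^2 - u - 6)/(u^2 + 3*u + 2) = (u - 3)/(u + 1)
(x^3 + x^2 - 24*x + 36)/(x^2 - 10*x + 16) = (x^2 + 3*x - 18)/(x - 8)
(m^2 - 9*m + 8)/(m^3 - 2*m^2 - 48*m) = (m - 1)/(m*(m + 6))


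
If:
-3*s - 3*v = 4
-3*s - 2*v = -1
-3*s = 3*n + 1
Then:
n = -4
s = 11/3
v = -5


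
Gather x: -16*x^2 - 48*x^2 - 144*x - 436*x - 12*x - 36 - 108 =-64*x^2 - 592*x - 144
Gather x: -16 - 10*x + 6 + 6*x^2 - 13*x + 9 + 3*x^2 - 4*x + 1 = 9*x^2 - 27*x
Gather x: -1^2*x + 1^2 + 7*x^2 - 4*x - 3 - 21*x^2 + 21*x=-14*x^2 + 16*x - 2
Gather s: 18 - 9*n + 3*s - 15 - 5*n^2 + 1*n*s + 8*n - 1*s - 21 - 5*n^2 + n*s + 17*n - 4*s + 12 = -10*n^2 + 16*n + s*(2*n - 2) - 6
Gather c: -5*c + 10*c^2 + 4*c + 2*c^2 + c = 12*c^2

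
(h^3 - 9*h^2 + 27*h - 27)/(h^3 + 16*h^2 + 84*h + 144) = (h^3 - 9*h^2 + 27*h - 27)/(h^3 + 16*h^2 + 84*h + 144)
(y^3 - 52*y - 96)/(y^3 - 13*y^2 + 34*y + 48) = (y^2 + 8*y + 12)/(y^2 - 5*y - 6)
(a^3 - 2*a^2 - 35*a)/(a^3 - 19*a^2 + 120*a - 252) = a*(a + 5)/(a^2 - 12*a + 36)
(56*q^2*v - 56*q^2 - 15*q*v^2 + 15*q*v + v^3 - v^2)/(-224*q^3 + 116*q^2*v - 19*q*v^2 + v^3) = (1 - v)/(4*q - v)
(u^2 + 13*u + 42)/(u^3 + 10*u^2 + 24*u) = (u + 7)/(u*(u + 4))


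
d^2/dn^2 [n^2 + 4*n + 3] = 2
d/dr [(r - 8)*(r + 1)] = 2*r - 7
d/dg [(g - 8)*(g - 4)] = 2*g - 12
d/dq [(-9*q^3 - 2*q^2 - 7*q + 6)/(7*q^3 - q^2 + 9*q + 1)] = (23*q^4 - 64*q^3 - 178*q^2 + 8*q - 61)/(49*q^6 - 14*q^5 + 127*q^4 - 4*q^3 + 79*q^2 + 18*q + 1)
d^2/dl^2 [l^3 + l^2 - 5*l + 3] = 6*l + 2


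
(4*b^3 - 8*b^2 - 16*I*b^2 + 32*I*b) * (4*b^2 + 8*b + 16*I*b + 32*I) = 16*b^5 + 192*b^3 - 1024*b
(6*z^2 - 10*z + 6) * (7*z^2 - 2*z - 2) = 42*z^4 - 82*z^3 + 50*z^2 + 8*z - 12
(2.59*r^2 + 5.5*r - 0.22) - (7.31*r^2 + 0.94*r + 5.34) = -4.72*r^2 + 4.56*r - 5.56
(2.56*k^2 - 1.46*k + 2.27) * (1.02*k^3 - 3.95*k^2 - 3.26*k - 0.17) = 2.6112*k^5 - 11.6012*k^4 - 0.263199999999999*k^3 - 4.6421*k^2 - 7.152*k - 0.3859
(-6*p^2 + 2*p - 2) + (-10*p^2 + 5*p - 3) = -16*p^2 + 7*p - 5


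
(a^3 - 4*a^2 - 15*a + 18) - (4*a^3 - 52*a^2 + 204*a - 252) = -3*a^3 + 48*a^2 - 219*a + 270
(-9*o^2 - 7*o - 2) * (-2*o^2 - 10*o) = 18*o^4 + 104*o^3 + 74*o^2 + 20*o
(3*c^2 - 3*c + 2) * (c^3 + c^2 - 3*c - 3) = 3*c^5 - 10*c^3 + 2*c^2 + 3*c - 6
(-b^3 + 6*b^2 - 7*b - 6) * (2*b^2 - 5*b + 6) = -2*b^5 + 17*b^4 - 50*b^3 + 59*b^2 - 12*b - 36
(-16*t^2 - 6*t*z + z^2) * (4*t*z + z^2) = -64*t^3*z - 40*t^2*z^2 - 2*t*z^3 + z^4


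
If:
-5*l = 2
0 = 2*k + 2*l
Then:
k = 2/5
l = -2/5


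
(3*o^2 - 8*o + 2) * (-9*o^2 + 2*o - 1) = -27*o^4 + 78*o^3 - 37*o^2 + 12*o - 2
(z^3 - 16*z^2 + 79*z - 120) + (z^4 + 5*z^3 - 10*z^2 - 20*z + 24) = z^4 + 6*z^3 - 26*z^2 + 59*z - 96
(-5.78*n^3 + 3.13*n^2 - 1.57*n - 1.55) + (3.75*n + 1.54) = -5.78*n^3 + 3.13*n^2 + 2.18*n - 0.01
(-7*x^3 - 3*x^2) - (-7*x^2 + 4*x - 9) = -7*x^3 + 4*x^2 - 4*x + 9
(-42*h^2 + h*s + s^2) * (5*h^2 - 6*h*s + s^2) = -210*h^4 + 257*h^3*s - 43*h^2*s^2 - 5*h*s^3 + s^4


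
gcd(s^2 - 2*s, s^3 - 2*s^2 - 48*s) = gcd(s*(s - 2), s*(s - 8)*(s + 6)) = s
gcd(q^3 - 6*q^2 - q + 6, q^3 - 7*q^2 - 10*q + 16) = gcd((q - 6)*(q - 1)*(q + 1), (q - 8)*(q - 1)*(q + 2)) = q - 1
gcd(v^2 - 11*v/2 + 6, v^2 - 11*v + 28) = v - 4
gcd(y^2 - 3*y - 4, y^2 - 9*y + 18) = 1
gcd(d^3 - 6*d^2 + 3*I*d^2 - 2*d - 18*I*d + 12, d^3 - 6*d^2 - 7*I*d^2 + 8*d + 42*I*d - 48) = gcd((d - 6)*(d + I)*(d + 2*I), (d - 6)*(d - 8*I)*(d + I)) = d^2 + d*(-6 + I) - 6*I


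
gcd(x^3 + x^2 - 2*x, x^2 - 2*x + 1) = x - 1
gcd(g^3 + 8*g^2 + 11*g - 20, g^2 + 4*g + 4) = 1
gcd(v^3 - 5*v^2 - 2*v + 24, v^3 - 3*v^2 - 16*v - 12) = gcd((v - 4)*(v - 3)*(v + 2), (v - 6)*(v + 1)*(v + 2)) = v + 2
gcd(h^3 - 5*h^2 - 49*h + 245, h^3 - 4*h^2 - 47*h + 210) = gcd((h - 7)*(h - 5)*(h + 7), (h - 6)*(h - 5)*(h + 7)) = h^2 + 2*h - 35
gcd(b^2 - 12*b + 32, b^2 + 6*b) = 1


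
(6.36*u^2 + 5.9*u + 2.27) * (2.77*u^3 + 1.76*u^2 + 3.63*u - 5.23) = 17.6172*u^5 + 27.5366*u^4 + 39.7587*u^3 - 7.8506*u^2 - 22.6169*u - 11.8721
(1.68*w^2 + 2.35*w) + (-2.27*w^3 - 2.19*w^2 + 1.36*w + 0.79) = -2.27*w^3 - 0.51*w^2 + 3.71*w + 0.79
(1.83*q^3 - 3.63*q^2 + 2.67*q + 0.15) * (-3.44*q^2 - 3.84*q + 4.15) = -6.2952*q^5 + 5.46*q^4 + 12.3489*q^3 - 25.8333*q^2 + 10.5045*q + 0.6225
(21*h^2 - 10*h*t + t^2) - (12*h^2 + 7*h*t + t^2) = 9*h^2 - 17*h*t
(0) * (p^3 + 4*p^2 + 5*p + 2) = 0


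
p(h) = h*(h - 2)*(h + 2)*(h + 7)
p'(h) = h*(h - 2)*(h + 2) + h*(h - 2)*(h + 7) + h*(h + 2)*(h + 7) + (h - 2)*(h + 2)*(h + 7) = 4*h^3 + 21*h^2 - 8*h - 28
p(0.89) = -22.53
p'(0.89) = -15.67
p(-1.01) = 18.03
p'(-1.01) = -2.62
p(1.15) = -25.09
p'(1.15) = -3.34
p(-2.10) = -4.22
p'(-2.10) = 44.37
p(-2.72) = -39.56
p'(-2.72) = 68.63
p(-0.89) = 17.44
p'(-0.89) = -7.07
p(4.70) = 994.77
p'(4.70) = 813.58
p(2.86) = 117.86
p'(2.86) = 214.47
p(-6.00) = -192.00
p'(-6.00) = -88.00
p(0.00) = 0.00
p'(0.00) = -28.00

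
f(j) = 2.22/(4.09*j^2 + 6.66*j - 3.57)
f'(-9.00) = 0.00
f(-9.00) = 0.01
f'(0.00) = -1.16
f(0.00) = -0.62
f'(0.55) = -14.00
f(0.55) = 1.67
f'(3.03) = -0.02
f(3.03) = 0.04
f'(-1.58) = 0.92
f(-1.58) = -0.57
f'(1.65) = -0.13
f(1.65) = 0.12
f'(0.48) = -72.56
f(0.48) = 3.90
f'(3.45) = -0.02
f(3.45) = 0.03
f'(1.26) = -0.29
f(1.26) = 0.20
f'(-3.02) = 0.22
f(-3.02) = 0.16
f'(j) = 2.22*(-8.18*j - 6.66)/(4.09*j^2 + 6.66*j - 3.57)^2 = (-18.1596*j - 14.7852)/(4.09*j^2 + 6.66*j - 3.57)^2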